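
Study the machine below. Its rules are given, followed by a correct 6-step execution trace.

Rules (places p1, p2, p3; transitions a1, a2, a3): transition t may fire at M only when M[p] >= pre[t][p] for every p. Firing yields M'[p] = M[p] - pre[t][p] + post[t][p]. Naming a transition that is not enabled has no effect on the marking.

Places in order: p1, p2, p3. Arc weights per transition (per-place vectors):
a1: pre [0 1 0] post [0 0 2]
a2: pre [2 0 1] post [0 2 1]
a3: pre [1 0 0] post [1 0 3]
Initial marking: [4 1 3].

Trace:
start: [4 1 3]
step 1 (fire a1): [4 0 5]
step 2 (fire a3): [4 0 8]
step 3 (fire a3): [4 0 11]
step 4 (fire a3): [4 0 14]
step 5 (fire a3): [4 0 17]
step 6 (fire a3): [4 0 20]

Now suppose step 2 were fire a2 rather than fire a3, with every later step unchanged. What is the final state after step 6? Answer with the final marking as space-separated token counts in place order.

2 2 17

(re-executing from step 2 with the substitution; state before step 2: [4 0 5])
step 2 (fire a2): [2 2 5]
step 3 (fire a3): [2 2 8]
step 4 (fire a3): [2 2 11]
step 5 (fire a3): [2 2 14]
step 6 (fire a3): [2 2 17]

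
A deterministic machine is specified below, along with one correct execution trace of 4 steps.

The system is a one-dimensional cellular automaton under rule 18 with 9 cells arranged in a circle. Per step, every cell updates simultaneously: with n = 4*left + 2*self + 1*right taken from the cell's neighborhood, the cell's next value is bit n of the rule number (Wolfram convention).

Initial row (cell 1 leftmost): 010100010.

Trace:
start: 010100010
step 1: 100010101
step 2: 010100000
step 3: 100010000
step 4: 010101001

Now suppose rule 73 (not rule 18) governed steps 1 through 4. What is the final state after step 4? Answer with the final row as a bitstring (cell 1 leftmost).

110000000

(re-executing steps 1..4 under rule 73; state before step 1: 010100010)
step 1: 000001000
step 2: 111100011
step 3: 000101010
step 4: 110000000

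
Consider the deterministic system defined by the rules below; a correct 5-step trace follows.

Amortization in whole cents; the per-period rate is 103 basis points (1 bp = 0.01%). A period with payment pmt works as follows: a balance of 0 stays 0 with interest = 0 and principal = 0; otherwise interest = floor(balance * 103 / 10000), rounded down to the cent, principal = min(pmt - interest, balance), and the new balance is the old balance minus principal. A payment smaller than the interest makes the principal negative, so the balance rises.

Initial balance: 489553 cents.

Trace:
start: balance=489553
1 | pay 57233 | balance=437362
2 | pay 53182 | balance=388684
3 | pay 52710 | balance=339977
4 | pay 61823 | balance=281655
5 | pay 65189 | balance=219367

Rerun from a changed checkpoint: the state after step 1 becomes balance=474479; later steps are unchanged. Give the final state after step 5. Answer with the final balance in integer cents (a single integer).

state after step 1 := balance=474479
2 | pay 53182 | balance=426184
3 | pay 52710 | balance=377863
4 | pay 61823 | balance=319931
5 | pay 65189 | balance=258037

258037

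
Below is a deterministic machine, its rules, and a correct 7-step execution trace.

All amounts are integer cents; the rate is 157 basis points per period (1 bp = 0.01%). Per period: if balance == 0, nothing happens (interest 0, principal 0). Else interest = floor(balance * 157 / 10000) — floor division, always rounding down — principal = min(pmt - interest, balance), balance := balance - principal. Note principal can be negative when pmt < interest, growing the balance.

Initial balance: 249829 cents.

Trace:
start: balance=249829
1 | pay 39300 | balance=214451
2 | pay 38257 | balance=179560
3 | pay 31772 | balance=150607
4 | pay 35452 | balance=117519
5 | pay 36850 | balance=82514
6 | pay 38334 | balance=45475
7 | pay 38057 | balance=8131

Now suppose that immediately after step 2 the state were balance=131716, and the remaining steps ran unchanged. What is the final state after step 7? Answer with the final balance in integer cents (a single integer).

state after step 2 := balance=131716
3 | pay 31772 | balance=102011
4 | pay 35452 | balance=68160
5 | pay 36850 | balance=32380
6 | pay 38334 | balance=0
7 | pay 38057 | balance=0

0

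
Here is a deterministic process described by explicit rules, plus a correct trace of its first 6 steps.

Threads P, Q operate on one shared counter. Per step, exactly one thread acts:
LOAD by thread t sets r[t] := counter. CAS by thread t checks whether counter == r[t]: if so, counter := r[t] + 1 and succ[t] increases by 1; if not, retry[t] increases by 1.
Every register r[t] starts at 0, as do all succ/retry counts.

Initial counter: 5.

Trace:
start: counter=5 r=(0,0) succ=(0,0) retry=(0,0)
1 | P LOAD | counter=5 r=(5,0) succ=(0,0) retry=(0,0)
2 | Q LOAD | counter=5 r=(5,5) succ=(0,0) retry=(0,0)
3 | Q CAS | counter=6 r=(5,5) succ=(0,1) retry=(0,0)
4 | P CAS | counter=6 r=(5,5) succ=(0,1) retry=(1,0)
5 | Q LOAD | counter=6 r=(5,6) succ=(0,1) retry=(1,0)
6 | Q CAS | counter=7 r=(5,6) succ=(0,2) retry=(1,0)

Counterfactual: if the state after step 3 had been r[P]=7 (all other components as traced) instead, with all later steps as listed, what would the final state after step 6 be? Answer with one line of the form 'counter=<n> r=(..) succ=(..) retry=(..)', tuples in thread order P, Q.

state after step 3 := counter=6 r=(7,5) succ=(0,1) retry=(0,0)
4 | P CAS | counter=6 r=(7,5) succ=(0,1) retry=(1,0)
5 | Q LOAD | counter=6 r=(7,6) succ=(0,1) retry=(1,0)
6 | Q CAS | counter=7 r=(7,6) succ=(0,2) retry=(1,0)

counter=7 r=(7,6) succ=(0,2) retry=(1,0)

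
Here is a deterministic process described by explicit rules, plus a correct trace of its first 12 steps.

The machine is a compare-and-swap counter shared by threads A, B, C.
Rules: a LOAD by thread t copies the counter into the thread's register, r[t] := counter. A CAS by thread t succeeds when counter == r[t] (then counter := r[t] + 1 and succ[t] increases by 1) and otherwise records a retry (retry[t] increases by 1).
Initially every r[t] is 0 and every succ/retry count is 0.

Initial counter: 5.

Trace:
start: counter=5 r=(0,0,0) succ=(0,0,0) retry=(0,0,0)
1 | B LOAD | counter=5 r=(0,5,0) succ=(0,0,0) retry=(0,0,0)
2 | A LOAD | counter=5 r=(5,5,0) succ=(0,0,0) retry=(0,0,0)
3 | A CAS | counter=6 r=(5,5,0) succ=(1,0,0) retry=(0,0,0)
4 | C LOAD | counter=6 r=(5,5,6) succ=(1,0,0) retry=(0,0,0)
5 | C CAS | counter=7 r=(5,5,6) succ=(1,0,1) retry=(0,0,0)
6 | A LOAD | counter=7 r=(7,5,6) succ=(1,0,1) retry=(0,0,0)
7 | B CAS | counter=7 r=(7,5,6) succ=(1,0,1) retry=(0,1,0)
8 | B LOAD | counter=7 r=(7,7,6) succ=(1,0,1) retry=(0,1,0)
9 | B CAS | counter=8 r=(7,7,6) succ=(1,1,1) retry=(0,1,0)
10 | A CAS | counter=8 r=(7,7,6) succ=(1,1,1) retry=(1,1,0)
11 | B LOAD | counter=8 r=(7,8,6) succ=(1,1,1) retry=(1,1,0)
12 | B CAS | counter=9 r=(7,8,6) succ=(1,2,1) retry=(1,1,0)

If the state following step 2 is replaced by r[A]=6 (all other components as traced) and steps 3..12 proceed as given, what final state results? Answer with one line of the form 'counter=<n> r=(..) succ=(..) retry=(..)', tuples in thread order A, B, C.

state after step 2 := counter=5 r=(6,5,0) succ=(0,0,0) retry=(0,0,0)
3 | A CAS | counter=5 r=(6,5,0) succ=(0,0,0) retry=(1,0,0)
4 | C LOAD | counter=5 r=(6,5,5) succ=(0,0,0) retry=(1,0,0)
5 | C CAS | counter=6 r=(6,5,5) succ=(0,0,1) retry=(1,0,0)
6 | A LOAD | counter=6 r=(6,5,5) succ=(0,0,1) retry=(1,0,0)
7 | B CAS | counter=6 r=(6,5,5) succ=(0,0,1) retry=(1,1,0)
8 | B LOAD | counter=6 r=(6,6,5) succ=(0,0,1) retry=(1,1,0)
9 | B CAS | counter=7 r=(6,6,5) succ=(0,1,1) retry=(1,1,0)
10 | A CAS | counter=7 r=(6,6,5) succ=(0,1,1) retry=(2,1,0)
11 | B LOAD | counter=7 r=(6,7,5) succ=(0,1,1) retry=(2,1,0)
12 | B CAS | counter=8 r=(6,7,5) succ=(0,2,1) retry=(2,1,0)

counter=8 r=(6,7,5) succ=(0,2,1) retry=(2,1,0)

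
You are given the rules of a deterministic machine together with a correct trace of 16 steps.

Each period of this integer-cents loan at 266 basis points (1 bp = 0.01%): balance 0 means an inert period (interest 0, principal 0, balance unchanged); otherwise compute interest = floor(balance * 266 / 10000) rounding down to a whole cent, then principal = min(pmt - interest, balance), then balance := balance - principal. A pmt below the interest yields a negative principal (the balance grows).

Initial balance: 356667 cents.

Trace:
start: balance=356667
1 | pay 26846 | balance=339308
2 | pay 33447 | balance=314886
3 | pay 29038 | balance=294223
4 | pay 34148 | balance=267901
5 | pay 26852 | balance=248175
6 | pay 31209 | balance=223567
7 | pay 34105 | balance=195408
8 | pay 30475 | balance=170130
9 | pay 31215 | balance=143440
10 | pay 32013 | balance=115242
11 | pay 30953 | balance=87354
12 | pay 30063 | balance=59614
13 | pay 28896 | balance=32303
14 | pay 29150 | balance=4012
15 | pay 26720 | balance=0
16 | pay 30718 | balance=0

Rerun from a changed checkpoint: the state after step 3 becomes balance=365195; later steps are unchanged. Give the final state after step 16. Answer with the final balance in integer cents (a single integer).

state after step 3 := balance=365195
4 | pay 34148 | balance=340761
5 | pay 26852 | balance=322973
6 | pay 31209 | balance=300355
7 | pay 34105 | balance=274239
8 | pay 30475 | balance=251058
9 | pay 31215 | balance=226521
10 | pay 32013 | balance=200533
11 | pay 30953 | balance=174914
12 | pay 30063 | balance=149503
13 | pay 28896 | balance=124583
14 | pay 29150 | balance=98746
15 | pay 26720 | balance=74652
16 | pay 30718 | balance=45919

45919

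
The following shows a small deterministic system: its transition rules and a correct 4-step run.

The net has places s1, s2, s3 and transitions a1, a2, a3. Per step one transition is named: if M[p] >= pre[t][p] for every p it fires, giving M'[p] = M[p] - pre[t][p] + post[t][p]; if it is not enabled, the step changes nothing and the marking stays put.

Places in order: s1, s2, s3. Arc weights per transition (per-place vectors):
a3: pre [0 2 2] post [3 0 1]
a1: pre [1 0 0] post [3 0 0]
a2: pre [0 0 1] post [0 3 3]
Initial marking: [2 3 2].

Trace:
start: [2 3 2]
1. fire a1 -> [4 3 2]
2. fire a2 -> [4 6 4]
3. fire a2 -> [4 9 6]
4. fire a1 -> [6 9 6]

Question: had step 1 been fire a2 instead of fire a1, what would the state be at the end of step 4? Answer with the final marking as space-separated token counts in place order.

4 12 8

(re-executing from step 1 with the substitution; state before step 1: [2 3 2])
1. fire a2 -> [2 6 4]
2. fire a2 -> [2 9 6]
3. fire a2 -> [2 12 8]
4. fire a1 -> [4 12 8]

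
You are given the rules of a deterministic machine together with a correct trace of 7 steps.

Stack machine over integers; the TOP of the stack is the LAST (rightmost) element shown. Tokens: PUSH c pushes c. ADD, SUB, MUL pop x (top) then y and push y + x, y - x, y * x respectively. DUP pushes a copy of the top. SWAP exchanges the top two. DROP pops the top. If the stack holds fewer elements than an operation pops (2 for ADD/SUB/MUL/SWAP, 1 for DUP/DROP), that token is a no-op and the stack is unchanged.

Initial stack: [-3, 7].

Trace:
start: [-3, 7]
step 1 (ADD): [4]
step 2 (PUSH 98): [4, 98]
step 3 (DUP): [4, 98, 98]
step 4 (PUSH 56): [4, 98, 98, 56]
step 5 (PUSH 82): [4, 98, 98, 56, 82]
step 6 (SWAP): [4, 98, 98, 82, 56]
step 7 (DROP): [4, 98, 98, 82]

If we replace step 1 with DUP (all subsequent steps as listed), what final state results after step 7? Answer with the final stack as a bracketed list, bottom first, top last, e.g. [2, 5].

(re-executing from step 1 with the substitution; state before step 1: [-3, 7])
step 1 (DUP): [-3, 7, 7]
step 2 (PUSH 98): [-3, 7, 7, 98]
step 3 (DUP): [-3, 7, 7, 98, 98]
step 4 (PUSH 56): [-3, 7, 7, 98, 98, 56]
step 5 (PUSH 82): [-3, 7, 7, 98, 98, 56, 82]
step 6 (SWAP): [-3, 7, 7, 98, 98, 82, 56]
step 7 (DROP): [-3, 7, 7, 98, 98, 82]

[-3, 7, 7, 98, 98, 82]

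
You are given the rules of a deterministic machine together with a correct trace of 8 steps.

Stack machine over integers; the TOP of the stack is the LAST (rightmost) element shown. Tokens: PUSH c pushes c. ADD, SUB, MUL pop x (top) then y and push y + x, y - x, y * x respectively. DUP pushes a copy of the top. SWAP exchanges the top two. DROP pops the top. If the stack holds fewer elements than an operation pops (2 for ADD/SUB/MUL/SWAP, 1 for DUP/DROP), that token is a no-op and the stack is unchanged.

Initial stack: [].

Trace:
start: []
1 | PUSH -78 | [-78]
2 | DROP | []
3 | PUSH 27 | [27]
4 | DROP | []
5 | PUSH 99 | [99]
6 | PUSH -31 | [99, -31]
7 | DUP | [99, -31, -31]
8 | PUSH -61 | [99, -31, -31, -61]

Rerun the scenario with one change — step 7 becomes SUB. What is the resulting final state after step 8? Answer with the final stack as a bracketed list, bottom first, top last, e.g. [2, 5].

(re-executing from step 7 with the substitution; state before step 7: [99, -31])
7 | SUB | [130]
8 | PUSH -61 | [130, -61]

[130, -61]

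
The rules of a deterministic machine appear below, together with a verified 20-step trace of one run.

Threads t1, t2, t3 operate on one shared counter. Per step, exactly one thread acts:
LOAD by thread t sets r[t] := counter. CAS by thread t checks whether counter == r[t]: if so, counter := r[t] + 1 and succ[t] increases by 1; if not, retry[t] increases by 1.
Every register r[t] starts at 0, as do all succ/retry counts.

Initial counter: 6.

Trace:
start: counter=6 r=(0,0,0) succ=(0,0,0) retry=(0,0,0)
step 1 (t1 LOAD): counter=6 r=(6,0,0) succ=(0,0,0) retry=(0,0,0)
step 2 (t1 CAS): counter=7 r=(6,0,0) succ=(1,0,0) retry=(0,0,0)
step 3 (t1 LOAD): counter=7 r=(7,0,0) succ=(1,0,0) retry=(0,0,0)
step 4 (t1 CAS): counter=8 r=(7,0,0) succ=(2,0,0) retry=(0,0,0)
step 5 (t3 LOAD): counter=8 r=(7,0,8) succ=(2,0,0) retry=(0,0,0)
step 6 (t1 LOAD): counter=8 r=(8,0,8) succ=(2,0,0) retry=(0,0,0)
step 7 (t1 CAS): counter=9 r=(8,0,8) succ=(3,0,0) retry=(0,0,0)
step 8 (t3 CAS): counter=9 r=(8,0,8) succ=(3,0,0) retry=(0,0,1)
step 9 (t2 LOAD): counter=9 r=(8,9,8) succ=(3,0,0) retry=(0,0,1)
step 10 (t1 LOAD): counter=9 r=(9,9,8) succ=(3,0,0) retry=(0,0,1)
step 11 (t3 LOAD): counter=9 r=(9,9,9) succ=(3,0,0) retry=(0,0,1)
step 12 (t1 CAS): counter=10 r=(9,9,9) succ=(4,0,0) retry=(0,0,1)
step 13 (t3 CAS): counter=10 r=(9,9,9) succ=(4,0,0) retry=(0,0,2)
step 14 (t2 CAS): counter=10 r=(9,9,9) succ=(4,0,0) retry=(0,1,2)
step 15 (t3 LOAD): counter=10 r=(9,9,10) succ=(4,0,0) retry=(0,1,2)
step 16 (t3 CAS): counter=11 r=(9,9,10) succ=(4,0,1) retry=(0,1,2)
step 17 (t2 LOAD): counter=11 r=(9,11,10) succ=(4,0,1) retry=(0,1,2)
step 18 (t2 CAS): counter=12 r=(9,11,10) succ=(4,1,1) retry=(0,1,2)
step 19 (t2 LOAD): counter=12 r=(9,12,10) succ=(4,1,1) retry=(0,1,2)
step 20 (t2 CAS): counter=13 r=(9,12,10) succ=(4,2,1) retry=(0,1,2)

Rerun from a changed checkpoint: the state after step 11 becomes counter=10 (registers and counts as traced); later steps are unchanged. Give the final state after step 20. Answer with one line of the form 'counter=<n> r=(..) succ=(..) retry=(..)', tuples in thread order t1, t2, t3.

counter=13 r=(9,12,10) succ=(3,2,1) retry=(1,1,2)

state after step 11 := counter=10 r=(9,9,9) succ=(3,0,0) retry=(0,0,1)
step 12 (t1 CAS): counter=10 r=(9,9,9) succ=(3,0,0) retry=(1,0,1)
step 13 (t3 CAS): counter=10 r=(9,9,9) succ=(3,0,0) retry=(1,0,2)
step 14 (t2 CAS): counter=10 r=(9,9,9) succ=(3,0,0) retry=(1,1,2)
step 15 (t3 LOAD): counter=10 r=(9,9,10) succ=(3,0,0) retry=(1,1,2)
step 16 (t3 CAS): counter=11 r=(9,9,10) succ=(3,0,1) retry=(1,1,2)
step 17 (t2 LOAD): counter=11 r=(9,11,10) succ=(3,0,1) retry=(1,1,2)
step 18 (t2 CAS): counter=12 r=(9,11,10) succ=(3,1,1) retry=(1,1,2)
step 19 (t2 LOAD): counter=12 r=(9,12,10) succ=(3,1,1) retry=(1,1,2)
step 20 (t2 CAS): counter=13 r=(9,12,10) succ=(3,2,1) retry=(1,1,2)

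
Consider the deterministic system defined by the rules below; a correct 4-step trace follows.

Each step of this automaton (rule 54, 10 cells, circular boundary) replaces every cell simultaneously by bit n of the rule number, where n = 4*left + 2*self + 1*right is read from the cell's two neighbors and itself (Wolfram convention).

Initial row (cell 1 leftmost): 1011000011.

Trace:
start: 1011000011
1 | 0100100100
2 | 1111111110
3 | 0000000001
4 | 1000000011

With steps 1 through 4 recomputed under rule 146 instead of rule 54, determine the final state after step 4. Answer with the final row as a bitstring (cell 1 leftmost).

0001001000

(re-executing steps 1..4 under rule 146; state before step 1: 1011000011)
1 | 0000100101
2 | 1001011000
3 | 0110000101
4 | 0001001000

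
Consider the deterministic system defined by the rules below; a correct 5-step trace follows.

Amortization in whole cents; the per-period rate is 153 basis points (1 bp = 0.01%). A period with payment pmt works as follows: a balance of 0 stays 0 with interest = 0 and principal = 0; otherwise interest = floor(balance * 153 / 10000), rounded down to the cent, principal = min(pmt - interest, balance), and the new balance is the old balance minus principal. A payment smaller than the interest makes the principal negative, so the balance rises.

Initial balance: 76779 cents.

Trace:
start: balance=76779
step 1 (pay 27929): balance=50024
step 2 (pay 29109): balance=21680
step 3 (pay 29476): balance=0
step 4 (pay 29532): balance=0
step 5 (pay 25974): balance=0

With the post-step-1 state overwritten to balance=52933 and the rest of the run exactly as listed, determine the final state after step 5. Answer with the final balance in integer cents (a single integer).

state after step 1 := balance=52933
step 2 (pay 29109): balance=24633
step 3 (pay 29476): balance=0
step 4 (pay 29532): balance=0
step 5 (pay 25974): balance=0

0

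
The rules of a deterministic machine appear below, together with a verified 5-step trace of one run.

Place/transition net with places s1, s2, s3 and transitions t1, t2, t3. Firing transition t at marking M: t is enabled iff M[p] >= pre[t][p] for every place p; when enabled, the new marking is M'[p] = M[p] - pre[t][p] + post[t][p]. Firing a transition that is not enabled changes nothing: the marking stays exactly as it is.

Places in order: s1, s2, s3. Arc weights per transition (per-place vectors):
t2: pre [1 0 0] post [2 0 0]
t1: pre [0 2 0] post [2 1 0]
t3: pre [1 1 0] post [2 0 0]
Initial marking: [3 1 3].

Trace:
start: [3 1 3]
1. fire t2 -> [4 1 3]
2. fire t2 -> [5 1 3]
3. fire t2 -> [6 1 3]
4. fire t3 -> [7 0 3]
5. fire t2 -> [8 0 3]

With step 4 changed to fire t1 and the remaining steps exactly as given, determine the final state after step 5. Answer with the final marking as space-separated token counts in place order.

7 1 3

(re-executing from step 4 with the substitution; state before step 4: [6 1 3])
4. fire t1 -> [6 1 3]
5. fire t2 -> [7 1 3]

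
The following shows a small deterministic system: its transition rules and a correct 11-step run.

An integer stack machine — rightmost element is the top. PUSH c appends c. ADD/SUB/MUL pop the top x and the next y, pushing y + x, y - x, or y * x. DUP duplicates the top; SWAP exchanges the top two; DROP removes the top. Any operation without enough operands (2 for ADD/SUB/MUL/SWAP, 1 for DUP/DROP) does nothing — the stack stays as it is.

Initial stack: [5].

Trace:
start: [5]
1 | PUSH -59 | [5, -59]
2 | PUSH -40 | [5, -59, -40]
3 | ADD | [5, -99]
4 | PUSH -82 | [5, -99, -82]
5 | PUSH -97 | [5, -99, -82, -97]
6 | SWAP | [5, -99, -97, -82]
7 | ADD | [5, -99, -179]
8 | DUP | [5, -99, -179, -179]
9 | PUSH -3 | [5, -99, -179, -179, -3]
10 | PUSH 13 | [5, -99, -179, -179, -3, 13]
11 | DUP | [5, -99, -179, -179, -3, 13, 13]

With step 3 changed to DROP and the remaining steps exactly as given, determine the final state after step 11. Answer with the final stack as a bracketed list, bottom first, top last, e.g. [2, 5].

[5, -59, -179, -179, -3, 13, 13]

(re-executing from step 3 with the substitution; state before step 3: [5, -59, -40])
3 | DROP | [5, -59]
4 | PUSH -82 | [5, -59, -82]
5 | PUSH -97 | [5, -59, -82, -97]
6 | SWAP | [5, -59, -97, -82]
7 | ADD | [5, -59, -179]
8 | DUP | [5, -59, -179, -179]
9 | PUSH -3 | [5, -59, -179, -179, -3]
10 | PUSH 13 | [5, -59, -179, -179, -3, 13]
11 | DUP | [5, -59, -179, -179, -3, 13, 13]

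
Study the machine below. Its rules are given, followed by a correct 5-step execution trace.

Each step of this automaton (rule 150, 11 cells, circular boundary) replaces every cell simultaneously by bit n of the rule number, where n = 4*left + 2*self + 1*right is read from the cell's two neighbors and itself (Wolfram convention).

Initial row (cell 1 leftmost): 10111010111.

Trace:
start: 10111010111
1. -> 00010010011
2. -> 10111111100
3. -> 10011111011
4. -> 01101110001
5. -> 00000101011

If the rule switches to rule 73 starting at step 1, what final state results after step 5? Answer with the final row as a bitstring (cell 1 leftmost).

11100000001

(re-executing steps 1..5 under rule 73; state before step 1: 10111010111)
1. -> 10101000100
2. -> 00000010000
3. -> 11111000111
4. -> 00001010100
5. -> 11100000001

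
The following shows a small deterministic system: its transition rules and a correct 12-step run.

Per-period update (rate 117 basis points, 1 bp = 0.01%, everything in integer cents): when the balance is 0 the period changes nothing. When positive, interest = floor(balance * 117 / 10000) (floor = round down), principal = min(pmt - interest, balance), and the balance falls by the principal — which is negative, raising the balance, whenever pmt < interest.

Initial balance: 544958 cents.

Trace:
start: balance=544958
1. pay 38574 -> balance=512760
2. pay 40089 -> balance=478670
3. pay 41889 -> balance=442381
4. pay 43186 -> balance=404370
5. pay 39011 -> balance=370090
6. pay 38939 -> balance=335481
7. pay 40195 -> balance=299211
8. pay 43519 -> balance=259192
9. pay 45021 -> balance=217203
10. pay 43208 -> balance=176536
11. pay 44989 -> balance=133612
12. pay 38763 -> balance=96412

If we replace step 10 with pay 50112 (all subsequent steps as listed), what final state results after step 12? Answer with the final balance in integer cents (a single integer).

89345

(re-executing from step 10 with the substitution; state before step 10: balance=217203)
10. pay 50112 -> balance=169632
11. pay 44989 -> balance=126627
12. pay 38763 -> balance=89345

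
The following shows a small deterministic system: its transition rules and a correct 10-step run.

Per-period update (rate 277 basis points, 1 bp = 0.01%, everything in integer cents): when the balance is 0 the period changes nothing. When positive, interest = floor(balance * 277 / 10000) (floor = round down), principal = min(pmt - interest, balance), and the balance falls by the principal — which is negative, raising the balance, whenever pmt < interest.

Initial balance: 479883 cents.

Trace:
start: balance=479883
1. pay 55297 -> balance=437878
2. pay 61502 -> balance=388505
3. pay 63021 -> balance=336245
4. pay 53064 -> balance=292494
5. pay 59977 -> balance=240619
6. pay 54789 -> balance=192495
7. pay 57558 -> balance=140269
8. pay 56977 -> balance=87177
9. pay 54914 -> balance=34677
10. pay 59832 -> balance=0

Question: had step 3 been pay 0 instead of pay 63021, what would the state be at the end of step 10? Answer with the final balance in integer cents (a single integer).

52108

(re-executing from step 3 with the substitution; state before step 3: balance=388505)
3. pay 0 -> balance=399266
4. pay 53064 -> balance=357261
5. pay 59977 -> balance=307180
6. pay 54789 -> balance=260899
7. pay 57558 -> balance=210567
8. pay 56977 -> balance=159422
9. pay 54914 -> balance=108923
10. pay 59832 -> balance=52108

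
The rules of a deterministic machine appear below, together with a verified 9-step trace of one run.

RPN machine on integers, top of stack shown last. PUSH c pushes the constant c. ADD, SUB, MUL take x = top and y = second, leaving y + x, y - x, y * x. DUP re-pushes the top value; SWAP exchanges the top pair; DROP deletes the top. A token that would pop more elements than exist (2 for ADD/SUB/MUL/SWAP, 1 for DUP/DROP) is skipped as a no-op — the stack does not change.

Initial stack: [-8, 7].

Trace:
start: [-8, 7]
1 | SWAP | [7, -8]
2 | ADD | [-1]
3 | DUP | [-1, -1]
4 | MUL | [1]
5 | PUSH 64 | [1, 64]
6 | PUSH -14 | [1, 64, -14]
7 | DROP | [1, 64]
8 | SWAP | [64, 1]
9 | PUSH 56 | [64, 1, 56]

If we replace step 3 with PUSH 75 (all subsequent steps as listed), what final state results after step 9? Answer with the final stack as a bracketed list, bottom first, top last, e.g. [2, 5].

(re-executing from step 3 with the substitution; state before step 3: [-1])
3 | PUSH 75 | [-1, 75]
4 | MUL | [-75]
5 | PUSH 64 | [-75, 64]
6 | PUSH -14 | [-75, 64, -14]
7 | DROP | [-75, 64]
8 | SWAP | [64, -75]
9 | PUSH 56 | [64, -75, 56]

[64, -75, 56]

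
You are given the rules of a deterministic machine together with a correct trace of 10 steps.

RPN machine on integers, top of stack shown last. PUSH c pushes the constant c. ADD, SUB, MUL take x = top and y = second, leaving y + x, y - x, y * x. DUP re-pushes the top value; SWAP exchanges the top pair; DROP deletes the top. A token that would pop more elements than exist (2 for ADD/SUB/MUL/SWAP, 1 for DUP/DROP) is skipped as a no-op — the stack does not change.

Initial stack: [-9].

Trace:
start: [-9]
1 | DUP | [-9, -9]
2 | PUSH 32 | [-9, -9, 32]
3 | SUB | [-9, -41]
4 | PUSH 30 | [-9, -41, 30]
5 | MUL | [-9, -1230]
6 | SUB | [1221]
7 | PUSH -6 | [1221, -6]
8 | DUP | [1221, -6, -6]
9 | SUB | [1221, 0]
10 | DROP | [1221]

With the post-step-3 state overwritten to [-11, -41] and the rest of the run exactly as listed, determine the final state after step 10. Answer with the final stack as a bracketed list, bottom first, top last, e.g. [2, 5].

[1219]

state after step 3 := [-11, -41]
4 | PUSH 30 | [-11, -41, 30]
5 | MUL | [-11, -1230]
6 | SUB | [1219]
7 | PUSH -6 | [1219, -6]
8 | DUP | [1219, -6, -6]
9 | SUB | [1219, 0]
10 | DROP | [1219]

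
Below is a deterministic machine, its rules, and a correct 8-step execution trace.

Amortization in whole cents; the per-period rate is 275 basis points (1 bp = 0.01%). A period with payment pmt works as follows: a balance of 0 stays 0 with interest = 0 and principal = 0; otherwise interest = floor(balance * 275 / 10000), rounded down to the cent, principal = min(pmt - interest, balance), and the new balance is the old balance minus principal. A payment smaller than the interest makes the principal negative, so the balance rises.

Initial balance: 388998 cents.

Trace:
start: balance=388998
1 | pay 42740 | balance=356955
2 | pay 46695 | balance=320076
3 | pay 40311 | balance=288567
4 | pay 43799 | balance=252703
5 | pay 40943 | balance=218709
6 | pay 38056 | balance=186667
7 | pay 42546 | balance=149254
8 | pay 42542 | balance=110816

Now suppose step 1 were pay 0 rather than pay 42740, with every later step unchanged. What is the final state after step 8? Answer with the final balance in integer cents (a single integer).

(re-executing from step 1 with the substitution; state before step 1: balance=388998)
1 | pay 0 | balance=399695
2 | pay 46695 | balance=363991
3 | pay 40311 | balance=333689
4 | pay 43799 | balance=299066
5 | pay 40943 | balance=266347
6 | pay 38056 | balance=235615
7 | pay 42546 | balance=199548
8 | pay 42542 | balance=162493

162493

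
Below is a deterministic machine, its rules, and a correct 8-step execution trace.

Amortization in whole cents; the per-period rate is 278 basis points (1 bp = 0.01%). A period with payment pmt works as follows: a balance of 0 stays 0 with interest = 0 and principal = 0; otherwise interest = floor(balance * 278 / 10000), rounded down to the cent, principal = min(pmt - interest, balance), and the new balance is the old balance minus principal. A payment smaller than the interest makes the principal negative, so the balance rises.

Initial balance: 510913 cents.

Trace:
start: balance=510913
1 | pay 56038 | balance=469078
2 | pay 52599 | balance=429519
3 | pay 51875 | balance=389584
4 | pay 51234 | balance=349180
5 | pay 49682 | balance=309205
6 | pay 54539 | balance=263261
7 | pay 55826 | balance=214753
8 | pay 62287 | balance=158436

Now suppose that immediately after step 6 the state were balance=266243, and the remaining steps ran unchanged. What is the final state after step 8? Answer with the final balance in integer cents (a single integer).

state after step 6 := balance=266243
7 | pay 55826 | balance=217818
8 | pay 62287 | balance=161586

161586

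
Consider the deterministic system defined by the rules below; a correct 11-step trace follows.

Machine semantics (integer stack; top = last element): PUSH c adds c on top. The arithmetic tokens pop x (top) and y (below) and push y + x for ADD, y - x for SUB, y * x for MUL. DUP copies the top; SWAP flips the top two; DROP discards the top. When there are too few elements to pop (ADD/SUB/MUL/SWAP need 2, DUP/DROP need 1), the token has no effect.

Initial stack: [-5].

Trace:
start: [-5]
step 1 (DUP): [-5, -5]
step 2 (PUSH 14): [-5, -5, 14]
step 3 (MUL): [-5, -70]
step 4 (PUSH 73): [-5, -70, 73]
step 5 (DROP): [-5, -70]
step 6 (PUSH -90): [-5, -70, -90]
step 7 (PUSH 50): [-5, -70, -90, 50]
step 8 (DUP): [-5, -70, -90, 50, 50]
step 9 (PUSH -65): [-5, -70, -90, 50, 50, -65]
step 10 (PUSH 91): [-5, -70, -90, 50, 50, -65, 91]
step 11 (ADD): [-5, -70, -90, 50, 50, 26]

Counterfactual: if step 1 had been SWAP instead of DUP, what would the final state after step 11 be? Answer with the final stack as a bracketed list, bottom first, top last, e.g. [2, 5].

[-70, -90, 50, 50, 26]

(re-executing from step 1 with the substitution; state before step 1: [-5])
step 1 (SWAP): [-5]
step 2 (PUSH 14): [-5, 14]
step 3 (MUL): [-70]
step 4 (PUSH 73): [-70, 73]
step 5 (DROP): [-70]
step 6 (PUSH -90): [-70, -90]
step 7 (PUSH 50): [-70, -90, 50]
step 8 (DUP): [-70, -90, 50, 50]
step 9 (PUSH -65): [-70, -90, 50, 50, -65]
step 10 (PUSH 91): [-70, -90, 50, 50, -65, 91]
step 11 (ADD): [-70, -90, 50, 50, 26]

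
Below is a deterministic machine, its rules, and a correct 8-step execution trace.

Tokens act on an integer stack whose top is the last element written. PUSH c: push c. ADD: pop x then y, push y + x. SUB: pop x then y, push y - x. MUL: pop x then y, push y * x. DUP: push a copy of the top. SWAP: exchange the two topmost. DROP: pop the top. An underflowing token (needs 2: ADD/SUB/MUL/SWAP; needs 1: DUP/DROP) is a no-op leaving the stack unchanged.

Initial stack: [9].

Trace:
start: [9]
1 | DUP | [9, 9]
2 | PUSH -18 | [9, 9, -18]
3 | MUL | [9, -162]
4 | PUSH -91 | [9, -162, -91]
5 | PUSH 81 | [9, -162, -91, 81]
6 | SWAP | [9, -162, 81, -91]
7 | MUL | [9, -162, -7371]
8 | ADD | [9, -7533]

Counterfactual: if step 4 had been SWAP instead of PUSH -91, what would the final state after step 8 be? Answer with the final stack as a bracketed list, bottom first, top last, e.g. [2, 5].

(re-executing from step 4 with the substitution; state before step 4: [9, -162])
4 | SWAP | [-162, 9]
5 | PUSH 81 | [-162, 9, 81]
6 | SWAP | [-162, 81, 9]
7 | MUL | [-162, 729]
8 | ADD | [567]

[567]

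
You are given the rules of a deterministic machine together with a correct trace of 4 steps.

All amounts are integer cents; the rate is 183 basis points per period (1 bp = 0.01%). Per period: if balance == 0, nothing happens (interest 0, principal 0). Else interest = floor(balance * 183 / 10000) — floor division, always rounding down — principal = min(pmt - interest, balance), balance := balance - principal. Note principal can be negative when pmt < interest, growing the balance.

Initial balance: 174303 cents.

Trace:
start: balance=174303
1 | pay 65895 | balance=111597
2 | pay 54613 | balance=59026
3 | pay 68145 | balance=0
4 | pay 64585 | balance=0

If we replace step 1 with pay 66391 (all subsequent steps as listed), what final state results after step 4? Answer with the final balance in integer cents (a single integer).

(re-executing from step 1 with the substitution; state before step 1: balance=174303)
1 | pay 66391 | balance=111101
2 | pay 54613 | balance=58521
3 | pay 68145 | balance=0
4 | pay 64585 | balance=0

0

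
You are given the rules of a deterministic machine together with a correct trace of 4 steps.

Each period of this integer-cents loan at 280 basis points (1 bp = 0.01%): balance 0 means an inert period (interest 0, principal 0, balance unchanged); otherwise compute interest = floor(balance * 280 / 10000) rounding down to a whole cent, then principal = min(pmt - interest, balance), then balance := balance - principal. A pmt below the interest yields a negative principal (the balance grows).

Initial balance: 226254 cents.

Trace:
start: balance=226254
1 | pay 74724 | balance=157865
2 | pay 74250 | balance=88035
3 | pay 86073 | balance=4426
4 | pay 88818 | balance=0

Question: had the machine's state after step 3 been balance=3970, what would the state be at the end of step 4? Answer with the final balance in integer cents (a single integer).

state after step 3 := balance=3970
4 | pay 88818 | balance=0

0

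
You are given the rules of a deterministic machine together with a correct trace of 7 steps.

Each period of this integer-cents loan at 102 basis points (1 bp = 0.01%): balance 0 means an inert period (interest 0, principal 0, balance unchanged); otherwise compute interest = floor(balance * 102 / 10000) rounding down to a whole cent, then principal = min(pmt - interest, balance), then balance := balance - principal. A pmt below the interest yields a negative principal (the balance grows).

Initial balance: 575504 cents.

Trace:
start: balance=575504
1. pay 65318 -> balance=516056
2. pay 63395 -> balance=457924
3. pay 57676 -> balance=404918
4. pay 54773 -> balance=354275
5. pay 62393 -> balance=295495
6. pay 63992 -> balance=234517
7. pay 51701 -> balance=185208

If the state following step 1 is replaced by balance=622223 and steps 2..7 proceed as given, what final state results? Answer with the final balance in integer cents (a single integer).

state after step 1 := balance=622223
2. pay 63395 -> balance=565174
3. pay 57676 -> balance=513262
4. pay 54773 -> balance=463724
5. pay 62393 -> balance=406060
6. pay 63992 -> balance=346209
7. pay 51701 -> balance=298039

298039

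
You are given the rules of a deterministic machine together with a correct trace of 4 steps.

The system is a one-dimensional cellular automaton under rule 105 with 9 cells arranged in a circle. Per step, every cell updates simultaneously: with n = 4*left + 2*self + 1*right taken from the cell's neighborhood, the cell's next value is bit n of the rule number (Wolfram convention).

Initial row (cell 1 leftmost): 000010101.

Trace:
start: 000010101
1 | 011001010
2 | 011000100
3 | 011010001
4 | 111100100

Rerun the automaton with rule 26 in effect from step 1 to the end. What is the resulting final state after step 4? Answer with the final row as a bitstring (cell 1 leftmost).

101010001

(re-executing steps 1..4 under rule 26; state before step 1: 000010101)
1 | 100100000
2 | 011010001
3 | 010001010
4 | 101010001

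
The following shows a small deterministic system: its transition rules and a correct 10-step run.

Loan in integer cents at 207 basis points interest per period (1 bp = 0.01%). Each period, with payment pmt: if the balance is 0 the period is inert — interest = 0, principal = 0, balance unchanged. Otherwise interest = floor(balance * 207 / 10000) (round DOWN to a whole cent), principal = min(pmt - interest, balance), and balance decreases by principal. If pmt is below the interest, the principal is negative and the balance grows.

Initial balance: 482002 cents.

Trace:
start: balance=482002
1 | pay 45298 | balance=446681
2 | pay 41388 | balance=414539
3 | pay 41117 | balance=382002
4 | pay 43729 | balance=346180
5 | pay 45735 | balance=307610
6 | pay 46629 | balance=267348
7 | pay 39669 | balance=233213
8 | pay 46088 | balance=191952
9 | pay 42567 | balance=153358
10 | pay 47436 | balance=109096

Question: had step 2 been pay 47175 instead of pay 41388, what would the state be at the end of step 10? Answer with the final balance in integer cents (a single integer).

(re-executing from step 2 with the substitution; state before step 2: balance=446681)
2 | pay 47175 | balance=408752
3 | pay 41117 | balance=376096
4 | pay 43729 | balance=340152
5 | pay 45735 | balance=301458
6 | pay 46629 | balance=261069
7 | pay 39669 | balance=226804
8 | pay 46088 | balance=185410
9 | pay 42567 | balance=146680
10 | pay 47436 | balance=102280

102280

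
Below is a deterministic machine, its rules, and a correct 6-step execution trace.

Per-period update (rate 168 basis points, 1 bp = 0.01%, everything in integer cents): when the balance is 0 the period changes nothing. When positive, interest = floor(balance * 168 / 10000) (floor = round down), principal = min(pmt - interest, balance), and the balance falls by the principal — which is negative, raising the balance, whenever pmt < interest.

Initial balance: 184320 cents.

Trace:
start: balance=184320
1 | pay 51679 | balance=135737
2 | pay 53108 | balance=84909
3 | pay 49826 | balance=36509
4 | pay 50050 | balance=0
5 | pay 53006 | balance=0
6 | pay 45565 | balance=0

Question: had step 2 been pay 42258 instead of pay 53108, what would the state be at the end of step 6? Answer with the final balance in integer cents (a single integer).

0

(re-executing from step 2 with the substitution; state before step 2: balance=135737)
2 | pay 42258 | balance=95759
3 | pay 49826 | balance=47541
4 | pay 50050 | balance=0
5 | pay 53006 | balance=0
6 | pay 45565 | balance=0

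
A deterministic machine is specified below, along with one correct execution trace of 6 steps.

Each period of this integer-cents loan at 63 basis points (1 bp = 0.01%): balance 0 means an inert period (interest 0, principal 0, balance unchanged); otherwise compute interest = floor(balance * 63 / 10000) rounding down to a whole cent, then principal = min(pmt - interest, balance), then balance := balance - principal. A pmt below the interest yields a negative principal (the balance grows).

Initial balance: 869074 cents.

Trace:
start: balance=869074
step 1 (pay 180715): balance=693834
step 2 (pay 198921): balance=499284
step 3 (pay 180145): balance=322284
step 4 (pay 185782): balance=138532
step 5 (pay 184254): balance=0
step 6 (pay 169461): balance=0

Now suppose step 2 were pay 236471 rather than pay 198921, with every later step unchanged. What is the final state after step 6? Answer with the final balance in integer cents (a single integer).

0

(re-executing from step 2 with the substitution; state before step 2: balance=693834)
step 2 (pay 236471): balance=461734
step 3 (pay 180145): balance=284497
step 4 (pay 185782): balance=100507
step 5 (pay 184254): balance=0
step 6 (pay 169461): balance=0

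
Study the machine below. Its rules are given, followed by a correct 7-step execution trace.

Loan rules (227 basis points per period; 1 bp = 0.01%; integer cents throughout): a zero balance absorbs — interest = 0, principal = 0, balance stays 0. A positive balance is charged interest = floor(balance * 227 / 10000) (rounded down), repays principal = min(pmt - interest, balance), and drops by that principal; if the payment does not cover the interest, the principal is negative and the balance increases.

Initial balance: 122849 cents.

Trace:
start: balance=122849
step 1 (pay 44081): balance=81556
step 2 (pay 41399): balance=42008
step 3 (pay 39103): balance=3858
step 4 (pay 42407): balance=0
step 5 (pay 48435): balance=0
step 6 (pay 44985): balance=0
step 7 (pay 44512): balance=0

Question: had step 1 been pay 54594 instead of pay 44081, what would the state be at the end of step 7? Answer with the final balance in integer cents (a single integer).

(re-executing from step 1 with the substitution; state before step 1: balance=122849)
step 1 (pay 54594): balance=71043
step 2 (pay 41399): balance=31256
step 3 (pay 39103): balance=0
step 4 (pay 42407): balance=0
step 5 (pay 48435): balance=0
step 6 (pay 44985): balance=0
step 7 (pay 44512): balance=0

0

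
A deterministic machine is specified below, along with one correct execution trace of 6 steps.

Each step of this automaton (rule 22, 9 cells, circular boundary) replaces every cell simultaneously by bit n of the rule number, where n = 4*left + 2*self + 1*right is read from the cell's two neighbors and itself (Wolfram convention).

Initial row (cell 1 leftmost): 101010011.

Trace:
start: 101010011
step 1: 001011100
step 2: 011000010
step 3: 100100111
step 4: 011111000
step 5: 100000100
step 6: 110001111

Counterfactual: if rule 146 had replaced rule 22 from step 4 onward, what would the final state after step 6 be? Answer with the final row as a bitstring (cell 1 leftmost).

000000000

(re-executing steps 4..6 under rule 146; state before step 4: 100100111)
step 4: 011011011
step 5: 000000000
step 6: 000000000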